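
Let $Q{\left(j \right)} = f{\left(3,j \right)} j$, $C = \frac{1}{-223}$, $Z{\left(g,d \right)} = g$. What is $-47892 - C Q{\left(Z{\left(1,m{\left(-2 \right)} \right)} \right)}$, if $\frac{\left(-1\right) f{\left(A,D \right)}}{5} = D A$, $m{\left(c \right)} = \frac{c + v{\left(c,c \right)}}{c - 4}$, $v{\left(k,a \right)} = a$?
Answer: $- \frac{10679931}{223} \approx -47892.0$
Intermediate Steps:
$m{\left(c \right)} = \frac{2 c}{-4 + c}$ ($m{\left(c \right)} = \frac{c + c}{c - 4} = \frac{2 c}{-4 + c}$)
$f{\left(A,D \right)} = - 5 A D$ ($f{\left(A,D \right)} = - 5 D A = - 5 A D$)
$C = - \frac{1}{223} \approx -0.0044843$
$Q{\left(j \right)} = - 15 j^{2}$ ($Q{\left(j \right)} = \left(-5\right) 3 j j = - 15 j j = - 15 j^{2}$)
$-47892 - C Q{\left(Z{\left(1,m{\left(-2 \right)} \right)} \right)} = -47892 - - \frac{\left(-15\right) 1^{2}}{223} = -47892 - - \frac{\left(-15\right) 1}{223} = -47892 - \left(- \frac{1}{223}\right) \left(-15\right) = -47892 - \frac{15}{223} = - \frac{10679931}{223}$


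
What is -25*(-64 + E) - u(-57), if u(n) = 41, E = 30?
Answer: 809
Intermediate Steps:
-25*(-64 + E) - u(-57) = -25*(-64 + 30) - 1*41 = -25*(-34) - 41 = 850 - 41 = 809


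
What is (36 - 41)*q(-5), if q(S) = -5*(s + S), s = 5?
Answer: 0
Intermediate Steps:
q(S) = -25 - 5*S (q(S) = -5*(5 + S) = -25 - 5*S)
(36 - 41)*q(-5) = (36 - 41)*(-25 - 5*(-5)) = -5*(-25 + 25) = -5*0 = 0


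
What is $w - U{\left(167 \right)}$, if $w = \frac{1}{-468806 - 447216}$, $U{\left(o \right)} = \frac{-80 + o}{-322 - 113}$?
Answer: $\frac{916017}{4580110} \approx 0.2$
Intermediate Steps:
$U{\left(o \right)} = \frac{16}{87} - \frac{o}{435}$ ($U{\left(o \right)} = \frac{-80 + o}{-435} = \left(-80 + o\right) \left(- \frac{1}{435}\right) = \frac{16}{87} - \frac{o}{435}$)
$w = - \frac{1}{916022}$ ($w = \frac{1}{-916022} = - \frac{1}{916022} \approx -1.0917 \cdot 10^{-6}$)
$w - U{\left(167 \right)} = - \frac{1}{916022} - \left(\frac{16}{87} - \frac{167}{435}\right) = - \frac{1}{916022} - - \frac{1}{5} = - \frac{1}{916022} + \frac{1}{5} = \frac{916017}{4580110}$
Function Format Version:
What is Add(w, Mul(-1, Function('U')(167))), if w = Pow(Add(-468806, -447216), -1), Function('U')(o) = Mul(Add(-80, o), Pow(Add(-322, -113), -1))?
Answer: Rational(916017, 4580110) ≈ 0.20000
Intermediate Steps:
Function('U')(o) = Add(Rational(16, 87), Mul(Rational(-1, 435), o)) (Function('U')(o) = Mul(Add(-80, o), Pow(-435, -1)) = Mul(Add(-80, o), Rational(-1, 435)) = Add(Rational(16, 87), Mul(Rational(-1, 435), o)))
w = Rational(-1, 916022) (w = Pow(-916022, -1) = Rational(-1, 916022) ≈ -1.0917e-6)
Add(w, Mul(-1, Function('U')(167))) = Add(Rational(-1, 916022), Mul(-1, Add(Rational(16, 87), Mul(Rational(-1, 435), 167)))) = Add(Rational(-1, 916022), Mul(-1, Add(Rational(16, 87), Rational(-167, 435)))) = Add(Rational(-1, 916022), Mul(-1, Rational(-1, 5))) = Add(Rational(-1, 916022), Rational(1, 5)) = Rational(916017, 4580110)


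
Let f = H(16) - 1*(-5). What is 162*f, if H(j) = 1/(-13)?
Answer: 10368/13 ≈ 797.54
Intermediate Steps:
H(j) = -1/13
f = 64/13 (f = -1/13 - 1*(-5) = -1/13 + 5 = 64/13 ≈ 4.9231)
162*f = 162*(64/13) = 10368/13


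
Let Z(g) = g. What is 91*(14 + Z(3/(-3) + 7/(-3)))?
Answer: 2912/3 ≈ 970.67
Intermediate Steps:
91*(14 + Z(3/(-3) + 7/(-3))) = 91*(14 + (3/(-3) + 7/(-3))) = 91*(14 + (3*(-⅓) + 7*(-⅓))) = 91*(14 + (-1 - 7/3)) = 91*(14 - 10/3) = 91*(32/3) = 2912/3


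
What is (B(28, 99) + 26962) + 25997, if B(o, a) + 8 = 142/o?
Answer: 741385/14 ≈ 52956.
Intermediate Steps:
B(o, a) = -8 + 142/o
(B(28, 99) + 26962) + 25997 = ((-8 + 142/28) + 26962) + 25997 = ((-8 + 142*(1/28)) + 26962) + 25997 = ((-8 + 71/14) + 26962) + 25997 = (-41/14 + 26962) + 25997 = 377427/14 + 25997 = 741385/14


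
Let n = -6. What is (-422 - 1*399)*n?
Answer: 4926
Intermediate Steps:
(-422 - 1*399)*n = (-422 - 1*399)*(-6) = (-422 - 399)*(-6) = -821*(-6) = 4926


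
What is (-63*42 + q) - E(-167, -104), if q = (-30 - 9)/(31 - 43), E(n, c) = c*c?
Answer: -53835/4 ≈ -13459.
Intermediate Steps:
E(n, c) = c**2
q = 13/4 (q = -39/(-12) = -39*(-1/12) = 13/4 ≈ 3.2500)
(-63*42 + q) - E(-167, -104) = (-63*42 + 13/4) - 1*(-104)**2 = (-2646 + 13/4) - 1*10816 = -10571/4 - 10816 = -53835/4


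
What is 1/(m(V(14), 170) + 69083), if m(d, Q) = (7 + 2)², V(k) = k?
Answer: 1/69164 ≈ 1.4458e-5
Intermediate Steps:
m(d, Q) = 81 (m(d, Q) = 9² = 81)
1/(m(V(14), 170) + 69083) = 1/(81 + 69083) = 1/69164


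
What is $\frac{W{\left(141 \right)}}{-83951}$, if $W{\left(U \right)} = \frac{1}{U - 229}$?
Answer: $\frac{1}{7387688} \approx 1.3536 \cdot 10^{-7}$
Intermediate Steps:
$W{\left(U \right)} = \frac{1}{-229 + U}$
$\frac{W{\left(141 \right)}}{-83951} = \frac{1}{\left(-229 + 141\right) \left(-83951\right)} = \frac{1}{-88} \left(- \frac{1}{83951}\right) = \left(- \frac{1}{88}\right) \left(- \frac{1}{83951}\right) = \frac{1}{7387688}$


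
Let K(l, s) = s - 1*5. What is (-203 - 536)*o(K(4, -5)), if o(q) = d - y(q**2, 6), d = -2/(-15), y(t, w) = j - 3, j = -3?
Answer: -67988/15 ≈ -4532.5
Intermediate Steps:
y(t, w) = -6 (y(t, w) = -3 - 3 = -6)
d = 2/15 (d = -2*(-1/15) = 2/15 ≈ 0.13333)
K(l, s) = -5 + s (K(l, s) = s - 5 = -5 + s)
o(q) = 92/15 (o(q) = 2/15 - 1*(-6) = 2/15 + 6 = 92/15)
(-203 - 536)*o(K(4, -5)) = (-203 - 536)*(92/15) = -739*92/15 = -67988/15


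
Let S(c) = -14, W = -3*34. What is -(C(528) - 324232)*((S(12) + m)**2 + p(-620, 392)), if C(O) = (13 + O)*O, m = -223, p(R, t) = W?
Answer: 2163289128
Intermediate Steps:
W = -102
p(R, t) = -102
C(O) = O*(13 + O)
-(C(528) - 324232)*((S(12) + m)**2 + p(-620, 392)) = -(528*(13 + 528) - 324232)*((-14 - 223)**2 - 102) = -(528*541 - 324232)*((-237)**2 - 102) = -(285648 - 324232)*(56169 - 102) = -(-38584)*56067 = -1*(-2163289128) = 2163289128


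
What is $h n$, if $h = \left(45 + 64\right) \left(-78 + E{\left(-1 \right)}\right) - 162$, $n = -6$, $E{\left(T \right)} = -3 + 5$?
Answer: $50676$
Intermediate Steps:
$E{\left(T \right)} = 2$
$h = -8446$ ($h = \left(45 + 64\right) \left(-78 + 2\right) - 162 = 109 \left(-76\right) - 162 = -8284 - 162 = -8446$)
$h n = \left(-8446\right) \left(-6\right) = 50676$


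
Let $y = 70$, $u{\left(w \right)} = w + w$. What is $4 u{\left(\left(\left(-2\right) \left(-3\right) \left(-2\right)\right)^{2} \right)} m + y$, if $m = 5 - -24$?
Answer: $33478$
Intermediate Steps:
$m = 29$ ($m = 5 + 24 = 29$)
$u{\left(w \right)} = 2 w$
$4 u{\left(\left(\left(-2\right) \left(-3\right) \left(-2\right)\right)^{2} \right)} m + y = 4 \cdot 2 \left(\left(-2\right) \left(-3\right) \left(-2\right)\right)^{2} \cdot 29 + 70 = 4 \cdot 2 \left(6 \left(-2\right)\right)^{2} \cdot 29 + 70 = 4 \cdot 2 \left(-12\right)^{2} \cdot 29 + 70 = 4 \cdot 2 \cdot 144 \cdot 29 + 70 = 4 \cdot 288 \cdot 29 + 70 = 1152 \cdot 29 + 70 = 33408 + 70 = 33478$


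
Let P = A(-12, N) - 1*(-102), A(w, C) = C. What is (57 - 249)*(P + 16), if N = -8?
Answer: -21120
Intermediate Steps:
P = 94 (P = -8 - 1*(-102) = -8 + 102 = 94)
(57 - 249)*(P + 16) = (57 - 249)*(94 + 16) = -192*110 = -21120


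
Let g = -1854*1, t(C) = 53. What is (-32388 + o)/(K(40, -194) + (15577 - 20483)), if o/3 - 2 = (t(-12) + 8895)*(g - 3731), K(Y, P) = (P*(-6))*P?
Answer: 74978061/115361 ≈ 649.94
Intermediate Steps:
K(Y, P) = -6*P² (K(Y, P) = (-6*P)*P = -6*P²)
g = -1854
o = -149923734 (o = 6 + 3*((53 + 8895)*(-1854 - 3731)) = 6 + 3*(8948*(-5585)) = 6 + 3*(-49974580) = 6 - 149923740 = -149923734)
(-32388 + o)/(K(40, -194) + (15577 - 20483)) = (-32388 - 149923734)/(-6*(-194)² + (15577 - 20483)) = -149956122/(-6*37636 - 4906) = -149956122/(-225816 - 4906) = -149956122/(-230722) = -149956122*(-1/230722) = 74978061/115361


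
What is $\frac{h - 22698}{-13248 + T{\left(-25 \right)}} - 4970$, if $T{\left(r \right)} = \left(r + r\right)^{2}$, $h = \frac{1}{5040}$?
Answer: $- \frac{269110104481}{54169920} \approx -4967.9$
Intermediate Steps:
$h = \frac{1}{5040} \approx 0.00019841$
$T{\left(r \right)} = 4 r^{2}$ ($T{\left(r \right)} = \left(2 r\right)^{2} = 4 r^{2}$)
$\frac{h - 22698}{-13248 + T{\left(-25 \right)}} - 4970 = \frac{\frac{1}{5040} - 22698}{-13248 + 4 \left(-25\right)^{2}} - 4970 = - \frac{114397919}{5040 \left(-13248 + 4 \cdot 625\right)} - 4970 = - \frac{114397919}{5040 \left(-13248 + 2500\right)} - 4970 = - \frac{114397919}{5040 \left(-10748\right)} - 4970 = \left(- \frac{114397919}{5040}\right) \left(- \frac{1}{10748}\right) - 4970 = \frac{114397919}{54169920} - 4970 = - \frac{269110104481}{54169920}$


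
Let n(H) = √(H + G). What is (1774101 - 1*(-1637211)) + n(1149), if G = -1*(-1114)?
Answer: 3411312 + √2263 ≈ 3.4114e+6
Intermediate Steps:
G = 1114
n(H) = √(1114 + H) (n(H) = √(H + 1114) = √(1114 + H))
(1774101 - 1*(-1637211)) + n(1149) = (1774101 - 1*(-1637211)) + √(1114 + 1149) = (1774101 + 1637211) + √2263 = 3411312 + √2263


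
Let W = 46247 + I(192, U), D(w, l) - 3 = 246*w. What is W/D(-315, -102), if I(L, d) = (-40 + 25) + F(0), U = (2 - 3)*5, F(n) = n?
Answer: -46232/77487 ≈ -0.59664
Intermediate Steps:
D(w, l) = 3 + 246*w
U = -5 (U = -1*5 = -5)
I(L, d) = -15 (I(L, d) = (-40 + 25) + 0 = -15 + 0 = -15)
W = 46232 (W = 46247 - 15 = 46232)
W/D(-315, -102) = 46232/(3 + 246*(-315)) = 46232/(3 - 77490) = 46232/(-77487) = 46232*(-1/77487) = -46232/77487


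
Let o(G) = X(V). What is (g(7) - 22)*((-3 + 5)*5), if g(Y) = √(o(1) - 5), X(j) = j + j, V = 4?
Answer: -220 + 10*√3 ≈ -202.68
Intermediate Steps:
X(j) = 2*j
o(G) = 8 (o(G) = 2*4 = 8)
g(Y) = √3 (g(Y) = √(8 - 5) = √3)
(g(7) - 22)*((-3 + 5)*5) = (√3 - 22)*((-3 + 5)*5) = (-22 + √3)*(2*5) = (-22 + √3)*10 = -220 + 10*√3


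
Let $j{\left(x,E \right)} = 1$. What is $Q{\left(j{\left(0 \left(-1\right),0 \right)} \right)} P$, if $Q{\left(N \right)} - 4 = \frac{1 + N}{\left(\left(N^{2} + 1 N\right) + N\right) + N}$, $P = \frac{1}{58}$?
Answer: $\frac{9}{116} \approx 0.077586$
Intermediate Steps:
$P = \frac{1}{58} \approx 0.017241$
$Q{\left(N \right)} = 4 + \frac{1 + N}{N^{2} + 3 N}$ ($Q{\left(N \right)} = 4 + \frac{1 + N}{\left(\left(N^{2} + 1 N\right) + N\right) + N} = 4 + \frac{1 + N}{\left(\left(N^{2} + N\right) + N\right) + N} = 4 + \frac{1 + N}{\left(\left(N + N^{2}\right) + N\right) + N} = 4 + \frac{1 + N}{\left(N^{2} + 2 N\right) + N} = 4 + \frac{1 + N}{N^{2} + 3 N}$)
$Q{\left(j{\left(0 \left(-1\right),0 \right)} \right)} P = \frac{1 + 4 \cdot 1^{2} + 13 \cdot 1}{1 \left(3 + 1\right)} \frac{1}{58} = 1 \cdot \frac{1}{4} \left(1 + 4 \cdot 1 + 13\right) \frac{1}{58} = 1 \cdot \frac{1}{4} \left(1 + 4 + 13\right) \frac{1}{58} = 1 \cdot \frac{1}{4} \cdot 18 \cdot \frac{1}{58} = \frac{9}{2} \cdot \frac{1}{58} = \frac{9}{116}$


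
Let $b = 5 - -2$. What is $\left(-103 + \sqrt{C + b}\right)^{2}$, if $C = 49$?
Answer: $10665 - 412 \sqrt{14} \approx 9123.4$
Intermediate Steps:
$b = 7$ ($b = 5 + 2 = 7$)
$\left(-103 + \sqrt{C + b}\right)^{2} = \left(-103 + \sqrt{49 + 7}\right)^{2} = \left(-103 + \sqrt{56}\right)^{2} = \left(-103 + 2 \sqrt{14}\right)^{2}$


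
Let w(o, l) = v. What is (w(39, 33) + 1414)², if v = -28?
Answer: 1920996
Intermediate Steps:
w(o, l) = -28
(w(39, 33) + 1414)² = (-28 + 1414)² = 1386² = 1920996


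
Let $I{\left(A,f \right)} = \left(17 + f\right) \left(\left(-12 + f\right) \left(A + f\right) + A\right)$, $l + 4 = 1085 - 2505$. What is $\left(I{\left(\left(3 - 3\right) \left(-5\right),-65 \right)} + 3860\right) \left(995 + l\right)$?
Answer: $101407020$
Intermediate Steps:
$l = -1424$ ($l = -4 + \left(1085 - 2505\right) = -4 - 1420 = -1424$)
$I{\left(A,f \right)} = \left(17 + f\right) \left(A + \left(-12 + f\right) \left(A + f\right)\right)$
$\left(I{\left(\left(3 - 3\right) \left(-5\right),-65 \right)} + 3860\right) \left(995 + l\right) = \left(\left(\left(-65\right)^{3} - -13260 - 187 \left(3 - 3\right) \left(-5\right) + 5 \left(-65\right)^{2} + \left(3 - 3\right) \left(-5\right) \left(-65\right)^{2} + 6 \left(3 - 3\right) \left(-5\right) \left(-65\right)\right) + 3860\right) \left(995 - 1424\right) = \left(\left(-274625 + 13260 - 187 \cdot 0 \left(-5\right) + 5 \cdot 4225 + 0 \left(-5\right) 4225 + 6 \cdot 0 \left(-5\right) \left(-65\right)\right) + 3860\right) \left(-429\right) = \left(\left(-274625 + 13260 - 0 + 21125 + 0 \cdot 4225 + 6 \cdot 0 \left(-65\right)\right) + 3860\right) \left(-429\right) = \left(\left(-274625 + 13260 + 0 + 21125 + 0 + 0\right) + 3860\right) \left(-429\right) = \left(-240240 + 3860\right) \left(-429\right) = \left(-236380\right) \left(-429\right) = 101407020$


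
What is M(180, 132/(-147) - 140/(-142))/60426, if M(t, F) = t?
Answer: 10/3357 ≈ 0.0029789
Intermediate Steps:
M(180, 132/(-147) - 140/(-142))/60426 = 180/60426 = 180*(1/60426) = 10/3357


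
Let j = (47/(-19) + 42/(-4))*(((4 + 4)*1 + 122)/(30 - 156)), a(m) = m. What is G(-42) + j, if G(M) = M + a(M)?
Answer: -169051/2394 ≈ -70.615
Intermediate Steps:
j = 32045/2394 (j = (47*(-1/19) + 42*(-¼))*((8*1 + 122)/(-126)) = (-47/19 - 21/2)*((8 + 122)*(-1/126)) = -32045*(-1)/(19*126) = -493/38*(-65/63) = 32045/2394 ≈ 13.386)
G(M) = 2*M (G(M) = M + M = 2*M)
G(-42) + j = 2*(-42) + 32045/2394 = -84 + 32045/2394 = -169051/2394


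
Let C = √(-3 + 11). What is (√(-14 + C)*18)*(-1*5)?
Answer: -90*I*√(14 - 2*√2) ≈ -300.81*I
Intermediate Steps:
C = 2*√2 (C = √8 = 2*√2 ≈ 2.8284)
(√(-14 + C)*18)*(-1*5) = (√(-14 + 2*√2)*18)*(-1*5) = (18*√(-14 + 2*√2))*(-5) = -90*√(-14 + 2*√2)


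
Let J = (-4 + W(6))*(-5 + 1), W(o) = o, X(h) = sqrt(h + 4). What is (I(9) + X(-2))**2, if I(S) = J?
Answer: (8 - sqrt(2))**2 ≈ 43.373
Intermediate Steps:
X(h) = sqrt(4 + h)
J = -8 (J = (-4 + 6)*(-5 + 1) = 2*(-4) = -8)
I(S) = -8
(I(9) + X(-2))**2 = (-8 + sqrt(4 - 2))**2 = (-8 + sqrt(2))**2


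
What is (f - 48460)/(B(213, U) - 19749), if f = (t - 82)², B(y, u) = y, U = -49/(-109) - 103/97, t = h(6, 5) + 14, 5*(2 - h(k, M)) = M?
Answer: 14657/6512 ≈ 2.2508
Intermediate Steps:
h(k, M) = 2 - M/5
t = 15 (t = (2 - ⅕*5) + 14 = (2 - 1) + 14 = 1 + 14 = 15)
U = -6474/10573 (U = -49*(-1/109) - 103*1/97 = 49/109 - 103/97 = -6474/10573 ≈ -0.61231)
f = 4489 (f = (15 - 82)² = (-67)² = 4489)
(f - 48460)/(B(213, U) - 19749) = (4489 - 48460)/(213 - 19749) = -43971/(-19536) = -43971*(-1/19536) = 14657/6512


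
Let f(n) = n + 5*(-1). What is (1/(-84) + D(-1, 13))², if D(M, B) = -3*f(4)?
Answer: 63001/7056 ≈ 8.9287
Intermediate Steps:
f(n) = -5 + n (f(n) = n - 5 = -5 + n)
D(M, B) = 3 (D(M, B) = -3*(-5 + 4) = -3*(-1) = 3)
(1/(-84) + D(-1, 13))² = (1/(-84) + 3)² = (-1/84 + 3)² = (251/84)² = 63001/7056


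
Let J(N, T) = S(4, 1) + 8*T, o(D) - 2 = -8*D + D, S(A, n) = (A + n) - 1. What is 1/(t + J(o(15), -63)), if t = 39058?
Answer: 1/38558 ≈ 2.5935e-5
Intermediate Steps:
S(A, n) = -1 + A + n
o(D) = 2 - 7*D (o(D) = 2 + (-8*D + D) = 2 - 7*D)
J(N, T) = 4 + 8*T (J(N, T) = (-1 + 4 + 1) + 8*T = 4 + 8*T)
1/(t + J(o(15), -63)) = 1/(39058 + (4 + 8*(-63))) = 1/(39058 + (4 - 504)) = 1/(39058 - 500) = 1/38558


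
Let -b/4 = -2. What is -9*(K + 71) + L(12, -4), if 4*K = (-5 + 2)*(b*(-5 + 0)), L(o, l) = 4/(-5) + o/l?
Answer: -4564/5 ≈ -912.80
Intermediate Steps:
b = 8 (b = -4*(-2) = 8)
L(o, l) = -4/5 + o/l (L(o, l) = 4*(-1/5) + o/l = -4/5 + o/l)
K = 30 (K = ((-5 + 2)*(8*(-5 + 0)))/4 = (-24*(-5))/4 = (-3*(-40))/4 = (1/4)*120 = 30)
-9*(K + 71) + L(12, -4) = -9*(30 + 71) + (-4/5 + 12/(-4)) = -9*101 + (-4/5 + 12*(-1/4)) = -909 + (-4/5 - 3) = -909 - 19/5 = -4564/5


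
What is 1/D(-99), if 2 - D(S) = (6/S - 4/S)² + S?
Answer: 9801/989897 ≈ 0.0099010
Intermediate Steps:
D(S) = 2 - S - 4/S² (D(S) = 2 - ((6/S - 4/S)² + S) = 2 - ((2/S)² + S) = 2 - (4/S² + S) = 2 - (S + 4/S²) = 2 + (-S - 4/S²) = 2 - S - 4/S²)
1/D(-99) = 1/(2 - 1*(-99) - 4/(-99)²) = 1/(2 + 99 - 4*1/9801) = 1/(2 + 99 - 4/9801) = 1/(989897/9801) = 9801/989897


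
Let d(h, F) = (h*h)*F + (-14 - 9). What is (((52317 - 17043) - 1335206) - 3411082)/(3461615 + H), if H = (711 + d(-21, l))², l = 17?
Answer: -112167/1677520 ≈ -0.066865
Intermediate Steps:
d(h, F) = -23 + F*h² (d(h, F) = h²*F - 23 = F*h² - 23 = -23 + F*h²)
H = 66994225 (H = (711 + (-23 + 17*(-21)²))² = (711 + (-23 + 17*441))² = (711 + (-23 + 7497))² = (711 + 7474)² = 8185² = 66994225)
(((52317 - 17043) - 1335206) - 3411082)/(3461615 + H) = (((52317 - 17043) - 1335206) - 3411082)/(3461615 + 66994225) = ((35274 - 1335206) - 3411082)/70455840 = (-1299932 - 3411082)*(1/70455840) = -4711014*1/70455840 = -112167/1677520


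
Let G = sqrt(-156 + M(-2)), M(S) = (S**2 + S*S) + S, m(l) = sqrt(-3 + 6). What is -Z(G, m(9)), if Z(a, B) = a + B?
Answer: -sqrt(3) - 5*I*sqrt(6) ≈ -1.732 - 12.247*I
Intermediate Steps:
m(l) = sqrt(3)
M(S) = S + 2*S**2 (M(S) = (S**2 + S**2) + S = 2*S**2 + S = S + 2*S**2)
G = 5*I*sqrt(6) (G = sqrt(-156 - 2*(1 + 2*(-2))) = sqrt(-156 - 2*(1 - 4)) = sqrt(-156 - 2*(-3)) = sqrt(-156 + 6) = sqrt(-150) = 5*I*sqrt(6) ≈ 12.247*I)
Z(a, B) = B + a
-Z(G, m(9)) = -(sqrt(3) + 5*I*sqrt(6)) = -sqrt(3) - 5*I*sqrt(6)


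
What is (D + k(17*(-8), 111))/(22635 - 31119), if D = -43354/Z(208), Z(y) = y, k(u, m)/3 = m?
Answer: -12955/882336 ≈ -0.014683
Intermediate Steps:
k(u, m) = 3*m
D = -21677/104 (D = -43354/208 = -43354*1/208 = -21677/104 ≈ -208.43)
(D + k(17*(-8), 111))/(22635 - 31119) = (-21677/104 + 3*111)/(22635 - 31119) = (-21677/104 + 333)/(-8484) = (12955/104)*(-1/8484) = -12955/882336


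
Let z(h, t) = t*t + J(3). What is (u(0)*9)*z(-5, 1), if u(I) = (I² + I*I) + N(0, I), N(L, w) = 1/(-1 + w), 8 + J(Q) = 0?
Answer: 63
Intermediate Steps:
J(Q) = -8 (J(Q) = -8 + 0 = -8)
u(I) = 1/(-1 + I) + 2*I² (u(I) = (I² + I*I) + 1/(-1 + I) = (I² + I²) + 1/(-1 + I) = 2*I² + 1/(-1 + I) = 1/(-1 + I) + 2*I²)
z(h, t) = -8 + t² (z(h, t) = t*t - 8 = t² - 8 = -8 + t²)
(u(0)*9)*z(-5, 1) = (((1 + 2*0²*(-1 + 0))/(-1 + 0))*9)*(-8 + 1²) = (((1 + 2*0*(-1))/(-1))*9)*(-8 + 1) = (-(1 + 0)*9)*(-7) = (-1*1*9)*(-7) = -1*9*(-7) = -9*(-7) = 63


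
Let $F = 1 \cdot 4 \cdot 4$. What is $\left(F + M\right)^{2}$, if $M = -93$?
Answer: $5929$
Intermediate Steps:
$F = 16$ ($F = 4 \cdot 4 = 16$)
$\left(F + M\right)^{2} = \left(16 - 93\right)^{2} = \left(-77\right)^{2} = 5929$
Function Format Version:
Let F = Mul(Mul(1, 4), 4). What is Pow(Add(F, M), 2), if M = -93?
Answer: 5929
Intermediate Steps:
F = 16 (F = Mul(4, 4) = 16)
Pow(Add(F, M), 2) = Pow(Add(16, -93), 2) = Pow(-77, 2) = 5929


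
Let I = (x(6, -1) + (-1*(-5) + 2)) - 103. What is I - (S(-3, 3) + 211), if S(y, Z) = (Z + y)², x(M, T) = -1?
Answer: -308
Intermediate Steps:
I = -97 (I = (-1 + (-1*(-5) + 2)) - 103 = (-1 + (5 + 2)) - 103 = (-1 + 7) - 103 = 6 - 103 = -97)
I - (S(-3, 3) + 211) = -97 - ((3 - 3)² + 211) = -97 - (0² + 211) = -97 - (0 + 211) = -97 - 1*211 = -97 - 211 = -308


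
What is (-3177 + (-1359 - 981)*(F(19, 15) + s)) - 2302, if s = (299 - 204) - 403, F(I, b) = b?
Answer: 680141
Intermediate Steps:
s = -308 (s = 95 - 403 = -308)
(-3177 + (-1359 - 981)*(F(19, 15) + s)) - 2302 = (-3177 + (-1359 - 981)*(15 - 308)) - 2302 = (-3177 - 2340*(-293)) - 2302 = (-3177 + 685620) - 2302 = 682443 - 2302 = 680141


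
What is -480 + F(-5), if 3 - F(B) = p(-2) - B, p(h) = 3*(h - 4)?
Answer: -464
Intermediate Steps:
p(h) = -12 + 3*h (p(h) = 3*(-4 + h) = -12 + 3*h)
F(B) = 21 + B (F(B) = 3 - ((-12 + 3*(-2)) - B) = 3 - ((-12 - 6) - B) = 3 - (-18 - B) = 3 + (18 + B) = 21 + B)
-480 + F(-5) = -480 + (21 - 5) = -480 + 16 = -464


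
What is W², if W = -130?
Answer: 16900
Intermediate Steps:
W² = (-130)² = 16900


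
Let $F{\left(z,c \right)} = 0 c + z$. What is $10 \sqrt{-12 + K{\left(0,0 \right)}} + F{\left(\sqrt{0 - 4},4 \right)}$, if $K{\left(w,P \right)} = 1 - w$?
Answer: $i \left(2 + 10 \sqrt{11}\right) \approx 35.166 i$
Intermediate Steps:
$F{\left(z,c \right)} = z$ ($F{\left(z,c \right)} = 0 + z = z$)
$10 \sqrt{-12 + K{\left(0,0 \right)}} + F{\left(\sqrt{0 - 4},4 \right)} = 10 \sqrt{-12 + \left(1 - 0\right)} + \sqrt{0 - 4} = 10 \sqrt{-12 + \left(1 + 0\right)} + \sqrt{-4} = 10 \sqrt{-12 + 1} + 2 i = 10 \sqrt{-11} + 2 i = 10 i \sqrt{11} + 2 i = 2 i + 10 i \sqrt{11}$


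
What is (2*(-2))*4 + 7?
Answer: -9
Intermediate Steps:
(2*(-2))*4 + 7 = -4*4 + 7 = -16 + 7 = -9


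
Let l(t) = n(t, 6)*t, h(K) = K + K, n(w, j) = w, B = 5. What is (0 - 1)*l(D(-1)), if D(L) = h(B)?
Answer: -100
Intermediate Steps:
h(K) = 2*K
D(L) = 10 (D(L) = 2*5 = 10)
l(t) = t² (l(t) = t*t = t²)
(0 - 1)*l(D(-1)) = (0 - 1)*10² = -1*100 = -100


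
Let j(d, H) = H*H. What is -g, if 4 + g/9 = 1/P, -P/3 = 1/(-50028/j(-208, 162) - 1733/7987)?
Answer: 172522954/5822523 ≈ 29.630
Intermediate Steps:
j(d, H) = H²
P = 52402707/37087874 (P = -3/(-50028/(162²) - 1733/7987) = -3/(-50028/26244 - 1733*1/7987) = -3/(-50028*1/26244 - 1733/7987) = -3/(-4169/2187 - 1733/7987) = -3/(-37087874/17467569) = -3*(-17467569/37087874) = 52402707/37087874 ≈ 1.4129)
g = -172522954/5822523 (g = -36 + 9/(52402707/37087874) = -36 + 9*(37087874/52402707) = -36 + 37087874/5822523 = -172522954/5822523 ≈ -29.630)
-g = -1*(-172522954/5822523) = 172522954/5822523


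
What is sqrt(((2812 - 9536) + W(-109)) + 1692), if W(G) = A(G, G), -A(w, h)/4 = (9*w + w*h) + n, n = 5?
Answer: 2*I*sqrt(12163) ≈ 220.57*I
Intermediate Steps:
A(w, h) = -20 - 36*w - 4*h*w (A(w, h) = -4*((9*w + w*h) + 5) = -4*((9*w + h*w) + 5) = -4*(5 + 9*w + h*w) = -20 - 36*w - 4*h*w)
W(G) = -20 - 36*G - 4*G**2 (W(G) = -20 - 36*G - 4*G*G = -20 - 36*G - 4*G**2)
sqrt(((2812 - 9536) + W(-109)) + 1692) = sqrt(((2812 - 9536) + (-20 - 36*(-109) - 4*(-109)**2)) + 1692) = sqrt((-6724 + (-20 + 3924 - 4*11881)) + 1692) = sqrt((-6724 + (-20 + 3924 - 47524)) + 1692) = sqrt((-6724 - 43620) + 1692) = sqrt(-50344 + 1692) = sqrt(-48652) = 2*I*sqrt(12163)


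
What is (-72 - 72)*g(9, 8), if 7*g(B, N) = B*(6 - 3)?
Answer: -3888/7 ≈ -555.43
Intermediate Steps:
g(B, N) = 3*B/7 (g(B, N) = (B*(6 - 3))/7 = (B*3)/7 = (3*B)/7 = 3*B/7)
(-72 - 72)*g(9, 8) = (-72 - 72)*((3/7)*9) = -144*27/7 = -3888/7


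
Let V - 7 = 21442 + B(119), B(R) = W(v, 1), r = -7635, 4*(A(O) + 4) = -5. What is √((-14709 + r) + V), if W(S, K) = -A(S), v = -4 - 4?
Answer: I*√3559/2 ≈ 29.829*I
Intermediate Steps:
A(O) = -21/4 (A(O) = -4 + (¼)*(-5) = -4 - 5/4 = -21/4)
v = -8
W(S, K) = 21/4 (W(S, K) = -1*(-21/4) = 21/4)
B(R) = 21/4
V = 85817/4 (V = 7 + (21442 + 21/4) = 7 + 85789/4 = 85817/4 ≈ 21454.)
√((-14709 + r) + V) = √((-14709 - 7635) + 85817/4) = √(-22344 + 85817/4) = √(-3559/4) = I*√3559/2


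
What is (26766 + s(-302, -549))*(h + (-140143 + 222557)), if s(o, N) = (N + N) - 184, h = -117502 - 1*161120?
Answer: -5000164672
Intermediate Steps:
h = -278622 (h = -117502 - 161120 = -278622)
s(o, N) = -184 + 2*N (s(o, N) = 2*N - 184 = -184 + 2*N)
(26766 + s(-302, -549))*(h + (-140143 + 222557)) = (26766 + (-184 + 2*(-549)))*(-278622 + (-140143 + 222557)) = (26766 + (-184 - 1098))*(-278622 + 82414) = (26766 - 1282)*(-196208) = 25484*(-196208) = -5000164672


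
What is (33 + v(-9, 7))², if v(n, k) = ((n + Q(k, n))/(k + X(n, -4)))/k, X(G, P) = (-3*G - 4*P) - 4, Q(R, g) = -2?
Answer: 112678225/103684 ≈ 1086.7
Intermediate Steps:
X(G, P) = -4 - 4*P - 3*G (X(G, P) = (-4*P - 3*G) - 4 = -4 - 4*P - 3*G)
v(n, k) = (-2 + n)/(k*(12 + k - 3*n)) (v(n, k) = ((n - 2)/(k + (-4 - 4*(-4) - 3*n)))/k = ((-2 + n)/(k + (-4 + 16 - 3*n)))/k = ((-2 + n)/(k + (12 - 3*n)))/k = ((-2 + n)/(12 + k - 3*n))/k = (-2 + n)/(k*(12 + k - 3*n)))
(33 + v(-9, 7))² = (33 + (-2 - 9)/(7*(12 + 7 - 3*(-9))))² = (33 + (⅐)*(-11)/(12 + 7 + 27))² = (33 + (⅐)*(-11)/46)² = (33 + (⅐)*(1/46)*(-11))² = (33 - 11/322)² = (10615/322)² = 112678225/103684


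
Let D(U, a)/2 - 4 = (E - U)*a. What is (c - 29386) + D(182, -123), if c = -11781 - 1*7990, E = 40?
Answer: -14217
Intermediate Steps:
D(U, a) = 8 + 2*a*(40 - U) (D(U, a) = 8 + 2*((40 - U)*a) = 8 + 2*(a*(40 - U)) = 8 + 2*a*(40 - U))
c = -19771 (c = -11781 - 7990 = -19771)
(c - 29386) + D(182, -123) = (-19771 - 29386) + (8 + 80*(-123) - 2*182*(-123)) = -49157 + (8 - 9840 + 44772) = -49157 + 34940 = -14217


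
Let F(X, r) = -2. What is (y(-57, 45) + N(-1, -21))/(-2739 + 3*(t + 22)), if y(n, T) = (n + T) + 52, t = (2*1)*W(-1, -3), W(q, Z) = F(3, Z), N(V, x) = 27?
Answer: -67/2685 ≈ -0.024953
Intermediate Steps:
W(q, Z) = -2
t = -4 (t = (2*1)*(-2) = 2*(-2) = -4)
y(n, T) = 52 + T + n (y(n, T) = (T + n) + 52 = 52 + T + n)
(y(-57, 45) + N(-1, -21))/(-2739 + 3*(t + 22)) = ((52 + 45 - 57) + 27)/(-2739 + 3*(-4 + 22)) = (40 + 27)/(-2739 + 3*18) = 67/(-2739 + 54) = 67/(-2685) = 67*(-1/2685) = -67/2685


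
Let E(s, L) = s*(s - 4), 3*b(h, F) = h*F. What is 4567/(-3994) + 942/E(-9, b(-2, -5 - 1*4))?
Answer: 1076003/155766 ≈ 6.9078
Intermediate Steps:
b(h, F) = F*h/3 (b(h, F) = (h*F)/3 = (F*h)/3 = F*h/3)
E(s, L) = s*(-4 + s)
4567/(-3994) + 942/E(-9, b(-2, -5 - 1*4)) = 4567/(-3994) + 942/((-9*(-4 - 9))) = 4567*(-1/3994) + 942/((-9*(-13))) = -4567/3994 + 942/117 = -4567/3994 + 942*(1/117) = -4567/3994 + 314/39 = 1076003/155766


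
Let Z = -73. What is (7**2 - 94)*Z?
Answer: 3285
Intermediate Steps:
(7**2 - 94)*Z = (7**2 - 94)*(-73) = (49 - 94)*(-73) = -45*(-73) = 3285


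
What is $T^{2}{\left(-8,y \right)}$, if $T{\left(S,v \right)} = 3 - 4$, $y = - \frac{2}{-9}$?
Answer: $1$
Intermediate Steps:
$y = \frac{2}{9}$ ($y = \left(-2\right) \left(- \frac{1}{9}\right) = \frac{2}{9} \approx 0.22222$)
$T{\left(S,v \right)} = -1$
$T^{2}{\left(-8,y \right)} = \left(-1\right)^{2} = 1$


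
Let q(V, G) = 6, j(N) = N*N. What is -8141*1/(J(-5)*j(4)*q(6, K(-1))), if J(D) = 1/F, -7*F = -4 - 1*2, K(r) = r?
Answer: -1163/16 ≈ -72.688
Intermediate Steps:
j(N) = N²
F = 6/7 (F = -(-4 - 1*2)/7 = -(-4 - 2)/7 = -⅐*(-6) = 6/7 ≈ 0.85714)
J(D) = 7/6 (J(D) = 1/(6/7) = 7/6)
-8141*1/(J(-5)*j(4)*q(6, K(-1))) = -8141/((6*(7/6))*4²) = -8141/(7*16) = -8141/112 = -8141*1/112 = -1163/16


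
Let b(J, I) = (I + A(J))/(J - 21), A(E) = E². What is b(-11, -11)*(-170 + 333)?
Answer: -8965/16 ≈ -560.31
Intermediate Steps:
b(J, I) = (I + J²)/(-21 + J) (b(J, I) = (I + J²)/(J - 21) = (I + J²)/(-21 + J))
b(-11, -11)*(-170 + 333) = ((-11 + (-11)²)/(-21 - 11))*(-170 + 333) = ((-11 + 121)/(-32))*163 = -1/32*110*163 = -55/16*163 = -8965/16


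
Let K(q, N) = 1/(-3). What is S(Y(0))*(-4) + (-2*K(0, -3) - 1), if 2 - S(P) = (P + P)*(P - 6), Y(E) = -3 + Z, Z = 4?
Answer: -145/3 ≈ -48.333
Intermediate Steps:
K(q, N) = -⅓
Y(E) = 1 (Y(E) = -3 + 4 = 1)
S(P) = 2 - 2*P*(-6 + P) (S(P) = 2 - (P + P)*(P - 6) = 2 - 2*P*(-6 + P))
S(Y(0))*(-4) + (-2*K(0, -3) - 1) = (2 - 2*1² + 12*1)*(-4) + (-2*(-⅓) - 1) = (2 - 2*1 + 12)*(-4) + (⅔ - 1) = (2 - 2 + 12)*(-4) - ⅓ = 12*(-4) - ⅓ = -48 - ⅓ = -145/3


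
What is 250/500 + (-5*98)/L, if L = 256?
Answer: -181/128 ≈ -1.4141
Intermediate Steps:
250/500 + (-5*98)/L = 250/500 - 5*98/256 = 250*(1/500) - 490*1/256 = ½ - 245/128 = -181/128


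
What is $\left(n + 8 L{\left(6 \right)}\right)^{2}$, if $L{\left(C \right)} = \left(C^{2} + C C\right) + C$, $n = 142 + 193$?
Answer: $919681$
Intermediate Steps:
$n = 335$
$L{\left(C \right)} = C + 2 C^{2}$ ($L{\left(C \right)} = \left(C^{2} + C^{2}\right) + C = 2 C^{2} + C = C + 2 C^{2}$)
$\left(n + 8 L{\left(6 \right)}\right)^{2} = \left(335 + 8 \cdot 6 \left(1 + 2 \cdot 6\right)\right)^{2} = \left(335 + 8 \cdot 6 \left(1 + 12\right)\right)^{2} = \left(335 + 8 \cdot 6 \cdot 13\right)^{2} = \left(335 + 8 \cdot 78\right)^{2} = \left(335 + 624\right)^{2} = 959^{2} = 919681$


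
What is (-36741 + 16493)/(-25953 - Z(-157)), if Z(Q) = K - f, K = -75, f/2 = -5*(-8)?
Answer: 10124/12899 ≈ 0.78487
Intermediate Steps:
f = 80 (f = 2*(-5*(-8)) = 2*40 = 80)
Z(Q) = -155 (Z(Q) = -75 - 1*80 = -75 - 80 = -155)
(-36741 + 16493)/(-25953 - Z(-157)) = (-36741 + 16493)/(-25953 - 1*(-155)) = -20248/(-25953 + 155) = -20248/(-25798) = -20248*(-1/25798) = 10124/12899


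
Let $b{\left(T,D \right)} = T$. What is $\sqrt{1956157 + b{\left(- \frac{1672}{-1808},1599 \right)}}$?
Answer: $\frac{3 \sqrt{11101413574}}{226} \approx 1398.6$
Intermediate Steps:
$\sqrt{1956157 + b{\left(- \frac{1672}{-1808},1599 \right)}} = \sqrt{1956157 - \frac{1672}{-1808}} = \sqrt{1956157 - - \frac{209}{226}} = \sqrt{1956157 + \frac{209}{226}} = \sqrt{\frac{442091691}{226}} = \frac{3 \sqrt{11101413574}}{226}$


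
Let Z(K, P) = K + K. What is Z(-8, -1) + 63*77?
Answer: 4835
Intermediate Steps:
Z(K, P) = 2*K
Z(-8, -1) + 63*77 = 2*(-8) + 63*77 = -16 + 4851 = 4835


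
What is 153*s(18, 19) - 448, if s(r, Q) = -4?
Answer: -1060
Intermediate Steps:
153*s(18, 19) - 448 = 153*(-4) - 448 = -612 - 448 = -1060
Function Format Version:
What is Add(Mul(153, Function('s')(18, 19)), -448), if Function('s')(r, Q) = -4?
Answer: -1060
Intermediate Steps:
Add(Mul(153, Function('s')(18, 19)), -448) = Add(Mul(153, -4), -448) = Add(-612, -448) = -1060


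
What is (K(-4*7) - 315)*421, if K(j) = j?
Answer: -144403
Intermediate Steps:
(K(-4*7) - 315)*421 = (-4*7 - 315)*421 = (-28 - 315)*421 = -343*421 = -144403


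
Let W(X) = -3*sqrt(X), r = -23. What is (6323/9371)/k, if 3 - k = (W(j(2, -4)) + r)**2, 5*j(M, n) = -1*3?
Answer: 31615*I/(9371*(-2603*I + 138*sqrt(15))) ≈ -0.0012437 + 0.00025536*I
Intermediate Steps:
j(M, n) = -3/5 (j(M, n) = (-1*3)/5 = (1/5)*(-3) = -3/5)
k = 3 - (-23 - 3*I*sqrt(15)/5)**2 (k = 3 - (-3*I*sqrt(15)/5 - 23)**2 = 3 - (-23 - 3*I*sqrt(15)/5)**2 ≈ -520.6 - 106.89*I)
(6323/9371)/k = (6323/9371)/(-2603/5 - 138*I*sqrt(15)/5) = (6323*(1/9371))/(-2603/5 - 138*I*sqrt(15)/5) = 6323/(9371*(-2603/5 - 138*I*sqrt(15)/5))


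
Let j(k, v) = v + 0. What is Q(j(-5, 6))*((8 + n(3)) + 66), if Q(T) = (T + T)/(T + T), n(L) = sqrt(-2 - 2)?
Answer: 74 + 2*I ≈ 74.0 + 2.0*I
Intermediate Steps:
j(k, v) = v
n(L) = 2*I (n(L) = sqrt(-4) = 2*I)
Q(T) = 1 (Q(T) = (2*T)/((2*T)) = (2*T)*(1/(2*T)) = 1)
Q(j(-5, 6))*((8 + n(3)) + 66) = 1*((8 + 2*I) + 66) = 1*(74 + 2*I) = 74 + 2*I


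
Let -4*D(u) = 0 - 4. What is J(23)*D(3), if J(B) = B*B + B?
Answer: 552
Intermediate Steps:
D(u) = 1 (D(u) = -(0 - 4)/4 = -¼*(-4) = 1)
J(B) = B + B² (J(B) = B² + B = B + B²)
J(23)*D(3) = (23*(1 + 23))*1 = (23*24)*1 = 552*1 = 552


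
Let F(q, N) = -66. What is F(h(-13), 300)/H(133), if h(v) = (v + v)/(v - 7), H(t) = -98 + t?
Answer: -66/35 ≈ -1.8857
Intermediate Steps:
h(v) = 2*v/(-7 + v) (h(v) = (2*v)/(-7 + v) = 2*v/(-7 + v))
F(h(-13), 300)/H(133) = -66/(-98 + 133) = -66/35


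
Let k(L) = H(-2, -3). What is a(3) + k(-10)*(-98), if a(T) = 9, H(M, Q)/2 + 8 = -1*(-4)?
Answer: 793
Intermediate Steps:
H(M, Q) = -8 (H(M, Q) = -16 + 2*(-1*(-4)) = -16 + 2*4 = -16 + 8 = -8)
k(L) = -8
a(3) + k(-10)*(-98) = 9 - 8*(-98) = 9 + 784 = 793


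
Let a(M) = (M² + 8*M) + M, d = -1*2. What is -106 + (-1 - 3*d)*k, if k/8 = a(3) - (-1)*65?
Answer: 3934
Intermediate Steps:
d = -2
a(M) = M² + 9*M
k = 808 (k = 8*(3*(9 + 3) - (-1)*65) = 8*(3*12 - 1*(-65)) = 8*(36 + 65) = 8*101 = 808)
-106 + (-1 - 3*d)*k = -106 + (-1 - 3*(-2))*808 = -106 + (-1 + 6)*808 = -106 + 5*808 = -106 + 4040 = 3934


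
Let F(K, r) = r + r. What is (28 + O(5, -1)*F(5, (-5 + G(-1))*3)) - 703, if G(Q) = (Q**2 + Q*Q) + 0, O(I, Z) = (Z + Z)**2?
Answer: -747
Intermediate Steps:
O(I, Z) = 4*Z**2 (O(I, Z) = (2*Z)**2 = 4*Z**2)
G(Q) = 2*Q**2 (G(Q) = (Q**2 + Q**2) + 0 = 2*Q**2 + 0 = 2*Q**2)
F(K, r) = 2*r
(28 + O(5, -1)*F(5, (-5 + G(-1))*3)) - 703 = (28 + (4*(-1)**2)*(2*((-5 + 2*(-1)**2)*3))) - 703 = (28 + (4*1)*(2*((-5 + 2*1)*3))) - 703 = (28 + 4*(2*((-5 + 2)*3))) - 703 = (28 + 4*(2*(-3*3))) - 703 = (28 + 4*(2*(-9))) - 703 = (28 + 4*(-18)) - 703 = (28 - 72) - 703 = -44 - 703 = -747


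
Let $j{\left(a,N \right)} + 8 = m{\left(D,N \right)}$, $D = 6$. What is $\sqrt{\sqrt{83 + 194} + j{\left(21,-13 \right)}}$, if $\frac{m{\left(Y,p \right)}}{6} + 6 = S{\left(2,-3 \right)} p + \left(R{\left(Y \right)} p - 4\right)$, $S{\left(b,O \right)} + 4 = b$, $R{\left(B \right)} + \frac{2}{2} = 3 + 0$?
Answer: $\sqrt{-68 + \sqrt{277}} \approx 7.1664 i$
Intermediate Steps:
$R{\left(B \right)} = 2$ ($R{\left(B \right)} = -1 + \left(3 + 0\right) = -1 + 3 = 2$)
$S{\left(b,O \right)} = -4 + b$
$m{\left(Y,p \right)} = -60$ ($m{\left(Y,p \right)} = -36 + 6 \left(\left(-4 + 2\right) p + \left(2 p - 4\right)\right) = -36 + 6 \left(- 2 p + \left(-4 + 2 p\right)\right) = -36 + 6 \left(-4\right) = -36 - 24 = -60$)
$j{\left(a,N \right)} = -68$ ($j{\left(a,N \right)} = -8 - 60 = -68$)
$\sqrt{\sqrt{83 + 194} + j{\left(21,-13 \right)}} = \sqrt{\sqrt{83 + 194} - 68} = \sqrt{\sqrt{277} - 68} = \sqrt{-68 + \sqrt{277}}$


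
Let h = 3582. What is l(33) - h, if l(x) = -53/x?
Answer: -118259/33 ≈ -3583.6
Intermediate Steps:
l(33) - h = -53/33 - 1*3582 = -53*1/33 - 3582 = -53/33 - 3582 = -118259/33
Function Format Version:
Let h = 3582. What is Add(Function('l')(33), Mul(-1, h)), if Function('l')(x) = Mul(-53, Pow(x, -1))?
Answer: Rational(-118259, 33) ≈ -3583.6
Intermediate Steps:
Add(Function('l')(33), Mul(-1, h)) = Add(Mul(-53, Pow(33, -1)), Mul(-1, 3582)) = Add(Mul(-53, Rational(1, 33)), -3582) = Add(Rational(-53, 33), -3582) = Rational(-118259, 33)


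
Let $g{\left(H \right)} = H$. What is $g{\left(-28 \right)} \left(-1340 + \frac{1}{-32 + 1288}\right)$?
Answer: $\frac{11781273}{314} \approx 37520.0$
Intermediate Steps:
$g{\left(-28 \right)} \left(-1340 + \frac{1}{-32 + 1288}\right) = - 28 \left(-1340 + \frac{1}{-32 + 1288}\right) = - 28 \left(-1340 + \frac{1}{1256}\right) = \left(-28\right) \left(- \frac{1683039}{1256}\right) = \frac{11781273}{314}$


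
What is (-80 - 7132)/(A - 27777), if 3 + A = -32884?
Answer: 1803/15166 ≈ 0.11888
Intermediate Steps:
A = -32887 (A = -3 - 32884 = -32887)
(-80 - 7132)/(A - 27777) = (-80 - 7132)/(-32887 - 27777) = -7212/(-60664) = -7212*(-1/60664) = 1803/15166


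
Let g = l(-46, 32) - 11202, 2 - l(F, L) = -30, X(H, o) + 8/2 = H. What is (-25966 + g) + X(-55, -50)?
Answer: -37195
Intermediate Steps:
X(H, o) = -4 + H
l(F, L) = 32 (l(F, L) = 2 - 1*(-30) = 2 + 30 = 32)
g = -11170 (g = 32 - 11202 = -11170)
(-25966 + g) + X(-55, -50) = (-25966 - 11170) + (-4 - 55) = -37136 - 59 = -37195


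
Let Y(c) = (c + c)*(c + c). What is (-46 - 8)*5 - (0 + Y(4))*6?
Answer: -654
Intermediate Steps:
Y(c) = 4*c² (Y(c) = (2*c)*(2*c) = 4*c²)
(-46 - 8)*5 - (0 + Y(4))*6 = (-46 - 8)*5 - (0 + 4*4²)*6 = -54*5 - (0 + 4*16)*6 = -270 - (0 + 64)*6 = -270 - 64*6 = -270 - 1*384 = -270 - 384 = -654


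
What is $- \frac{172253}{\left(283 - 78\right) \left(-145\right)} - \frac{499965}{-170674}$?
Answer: $\frac{44260568147}{5073284650} \approx 8.7242$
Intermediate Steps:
$- \frac{172253}{\left(283 - 78\right) \left(-145\right)} - \frac{499965}{-170674} = - \frac{172253}{205 \left(-145\right)} - - \frac{499965}{170674} = - \frac{172253}{-29725} + \frac{499965}{170674} = \left(-172253\right) \left(- \frac{1}{29725}\right) + \frac{499965}{170674} = \frac{172253}{29725} + \frac{499965}{170674} = \frac{44260568147}{5073284650}$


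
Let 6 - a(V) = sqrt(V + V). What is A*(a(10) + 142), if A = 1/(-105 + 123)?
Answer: 74/9 - sqrt(5)/9 ≈ 7.9738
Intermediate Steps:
A = 1/18 ≈ 0.055556
a(V) = 6 - sqrt(2)*sqrt(V) (a(V) = 6 - sqrt(V + V) = 6 - sqrt(2*V) = 6 - sqrt(2)*sqrt(V))
A*(a(10) + 142) = ((6 - sqrt(2)*sqrt(10)) + 142)/18 = ((6 - 2*sqrt(5)) + 142)/18 = (148 - 2*sqrt(5))/18 = 74/9 - sqrt(5)/9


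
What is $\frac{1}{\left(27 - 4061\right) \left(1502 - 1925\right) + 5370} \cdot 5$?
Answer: $\frac{5}{1711752} \approx 2.921 \cdot 10^{-6}$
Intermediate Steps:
$\frac{1}{\left(27 - 4061\right) \left(1502 - 1925\right) + 5370} \cdot 5 = \frac{1}{\left(-4034\right) \left(-423\right) + 5370} \cdot 5 = \frac{1}{1706382 + 5370} \cdot 5 = \frac{1}{1711752} \cdot 5 = \frac{5}{1711752}$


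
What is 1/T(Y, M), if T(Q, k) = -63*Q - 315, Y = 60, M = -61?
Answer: -1/4095 ≈ -0.00024420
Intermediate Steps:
T(Q, k) = -315 - 63*Q
1/T(Y, M) = 1/(-315 - 63*60) = 1/(-315 - 3780) = 1/(-4095) = -1/4095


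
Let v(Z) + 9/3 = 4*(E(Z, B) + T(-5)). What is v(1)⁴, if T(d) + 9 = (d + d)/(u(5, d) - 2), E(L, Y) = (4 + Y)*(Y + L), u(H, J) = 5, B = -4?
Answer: 607573201/81 ≈ 7.5009e+6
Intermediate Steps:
E(L, Y) = (4 + Y)*(L + Y)
T(d) = -9 + 2*d/3 (T(d) = -9 + (d + d)/(5 - 2) = -9 + (2*d)/3 = -9 + (2*d)*(⅓) = -9 + 2*d/3)
v(Z) = -157/3 (v(Z) = -3 + 4*(((-4)² + 4*Z + 4*(-4) + Z*(-4)) + (-9 + (⅔)*(-5))) = -3 + 4*((16 + 4*Z - 16 - 4*Z) + (-9 - 10/3)) = -3 + 4*(0 - 37/3) = -3 + 4*(-37/3) = -3 - 148/3 = -157/3)
v(1)⁴ = (-157/3)⁴ = 607573201/81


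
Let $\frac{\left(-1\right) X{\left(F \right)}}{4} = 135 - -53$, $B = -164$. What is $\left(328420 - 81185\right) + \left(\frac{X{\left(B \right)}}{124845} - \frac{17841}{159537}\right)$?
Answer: $\frac{234489297231586}{948447465} \approx 2.4724 \cdot 10^{5}$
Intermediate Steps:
$X{\left(F \right)} = -752$ ($X{\left(F \right)} = - 4 \left(135 - -53\right) = - 4 \left(135 + 53\right) = \left(-4\right) 188 = -752$)
$\left(328420 - 81185\right) + \left(\frac{X{\left(B \right)}}{124845} - \frac{17841}{159537}\right) = \left(328420 - 81185\right) - \left(\frac{752}{124845} + \frac{5947}{53179}\right) = 247235 - \frac{111777689}{948447465} = \frac{234489297231586}{948447465}$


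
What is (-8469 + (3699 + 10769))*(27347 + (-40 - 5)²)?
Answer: 176202628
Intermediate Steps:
(-8469 + (3699 + 10769))*(27347 + (-40 - 5)²) = (-8469 + 14468)*(27347 + (-45)²) = 5999*(27347 + 2025) = 5999*29372 = 176202628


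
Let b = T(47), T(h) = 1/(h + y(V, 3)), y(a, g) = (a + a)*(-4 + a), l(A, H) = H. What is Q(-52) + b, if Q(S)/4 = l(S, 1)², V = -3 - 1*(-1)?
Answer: 285/71 ≈ 4.0141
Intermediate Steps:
V = -2 (V = -3 + 1 = -2)
Q(S) = 4 (Q(S) = 4*1² = 4*1 = 4)
y(a, g) = 2*a*(-4 + a) (y(a, g) = (2*a)*(-4 + a) = 2*a*(-4 + a))
T(h) = 1/(24 + h) (T(h) = 1/(h + 2*(-2)*(-4 - 2)) = 1/(h + 2*(-2)*(-6)) = 1/(h + 24) = 1/(24 + h))
b = 1/71 (b = 1/(24 + 47) = 1/71 ≈ 0.014085)
Q(-52) + b = 4 + 1/71 = 285/71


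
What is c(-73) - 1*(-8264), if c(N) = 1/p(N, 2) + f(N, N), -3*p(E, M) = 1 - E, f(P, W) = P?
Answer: 606131/74 ≈ 8191.0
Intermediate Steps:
p(E, M) = -⅓ + E/3 (p(E, M) = -(1 - E)/3 = -⅓ + E/3)
c(N) = N + 1/(-⅓ + N/3) (c(N) = 1/(-⅓ + N/3) + N = N + 1/(-⅓ + N/3))
c(-73) - 1*(-8264) = (3 - 73*(-1 - 73))/(-1 - 73) - 1*(-8264) = (3 - 73*(-74))/(-74) + 8264 = -(3 + 5402)/74 + 8264 = -1/74*5405 + 8264 = -5405/74 + 8264 = 606131/74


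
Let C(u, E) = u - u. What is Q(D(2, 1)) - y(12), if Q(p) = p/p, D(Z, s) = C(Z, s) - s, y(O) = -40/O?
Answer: 13/3 ≈ 4.3333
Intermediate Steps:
C(u, E) = 0
D(Z, s) = -s (D(Z, s) = 0 - s = -s)
Q(p) = 1
Q(D(2, 1)) - y(12) = 1 - (-40)/12 = 1 - 1*(-10/3) = 1 + 10/3 = 13/3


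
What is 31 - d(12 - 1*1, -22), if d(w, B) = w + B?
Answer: 42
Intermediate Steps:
d(w, B) = B + w
31 - d(12 - 1*1, -22) = 31 - (-22 + (12 - 1*1)) = 31 - (-22 + (12 - 1)) = 31 - (-22 + 11) = 31 - 1*(-11) = 31 + 11 = 42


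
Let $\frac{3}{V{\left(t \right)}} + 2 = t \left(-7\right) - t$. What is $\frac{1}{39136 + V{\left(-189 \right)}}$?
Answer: $\frac{1510}{59095363} \approx 2.5552 \cdot 10^{-5}$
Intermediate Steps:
$V{\left(t \right)} = \frac{3}{-2 - 8 t}$ ($V{\left(t \right)} = \frac{3}{-2 + \left(t \left(-7\right) - t\right)} = \frac{3}{-2 - 8 t}$)
$\frac{1}{39136 + V{\left(-189 \right)}} = \frac{1}{39136 - \frac{3}{2 + 8 \left(-189\right)}} = \frac{1}{39136 - \frac{3}{2 - 1512}} = \frac{1}{39136 - \frac{3}{-1510}} = \frac{1}{39136 - - \frac{3}{1510}} = \frac{1}{39136 + \frac{3}{1510}} = \frac{1}{\frac{59095363}{1510}} = \frac{1510}{59095363}$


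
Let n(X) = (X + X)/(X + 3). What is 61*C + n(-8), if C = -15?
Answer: -4559/5 ≈ -911.80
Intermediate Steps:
n(X) = 2*X/(3 + X) (n(X) = (2*X)/(3 + X) = 2*X/(3 + X))
61*C + n(-8) = 61*(-15) + 2*(-8)/(3 - 8) = -915 + 2*(-8)/(-5) = -915 + 2*(-8)*(-1/5) = -915 + 16/5 = -4559/5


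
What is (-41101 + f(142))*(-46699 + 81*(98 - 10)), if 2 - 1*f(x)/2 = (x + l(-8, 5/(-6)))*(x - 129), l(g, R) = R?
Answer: 5314464442/3 ≈ 1.7715e+9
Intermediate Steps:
f(x) = 4 - 2*(-129 + x)*(-⅚ + x) (f(x) = 4 - 2*(x + 5/(-6))*(x - 129) = 4 - 2*(x + 5*(-⅙))*(-129 + x) = 4 - 2*(x - ⅚)*(-129 + x) = 4 - 2*(-⅚ + x)*(-129 + x) = 4 - 2*(-129 + x)*(-⅚ + x))
(-41101 + f(142))*(-46699 + 81*(98 - 10)) = (-41101 + (-211 - 2*142² + (779/3)*142))*(-46699 + 81*(98 - 10)) = (-41101 + (-211 - 2*20164 + 110618/3))*(-46699 + 81*88) = (-41101 + (-211 - 40328 + 110618/3))*(-46699 + 7128) = (-41101 - 10999/3)*(-39571) = -134302/3*(-39571) = 5314464442/3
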